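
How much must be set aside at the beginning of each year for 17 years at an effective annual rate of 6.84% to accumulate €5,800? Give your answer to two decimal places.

€178.57

PMT = 5800 / ( [(1+0.0684)^17 − 1] / 0.0684 × (1+i) ) = 5800 / 32.481075 = 178.5655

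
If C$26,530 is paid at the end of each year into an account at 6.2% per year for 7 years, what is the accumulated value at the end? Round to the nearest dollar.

FV = 26530 × [(1+0.062)^7 − 1] / 0.062 = 26530 × 8.445198 = 224,051.1096

C$224,051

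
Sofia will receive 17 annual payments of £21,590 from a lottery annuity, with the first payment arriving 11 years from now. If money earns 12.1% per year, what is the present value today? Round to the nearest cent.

£48,771.17

Value one period before first payment (t=10): 21590 × [1 − (1+0.121)^(−17)] / 0.121 = 21590 × 7.078915 = 152,833.7664
PV₀ = 152,833.7664 / (1+0.121)^10 = 152,833.7664 / 3.133691 = 48,771.1718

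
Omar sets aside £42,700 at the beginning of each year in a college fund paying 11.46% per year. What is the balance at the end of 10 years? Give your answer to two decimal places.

£813,701.92

FV = PMT · [(1+i)^n − 1] / i × (1+i) = 42700 · 19.056251 = 813,701.9161
Payments are at the start of each period, so multiply by (1+i).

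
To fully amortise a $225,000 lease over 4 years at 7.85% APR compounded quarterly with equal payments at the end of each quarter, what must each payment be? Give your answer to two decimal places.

$16,522.09

Periodic rate i = 0.0785/4 = 0.019625; n = 4 × 4 = 16 periods.
Annuity-PV factor = 13.618129; PMT = 225000 / 13.618129 = 16,522.0929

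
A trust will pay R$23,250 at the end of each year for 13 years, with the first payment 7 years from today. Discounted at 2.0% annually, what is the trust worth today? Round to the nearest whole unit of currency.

Value one period before first payment (t=6): 23250 × [1 − (1+0.02)^(−13)] / 0.02 = 23250 × 11.348374 = 263,849.6896
Discount back 6 years: 263,849.6896 × (1+0.02)^(−6) = 263,849.6896 × 0.887971 = 234,290.9736

R$234,291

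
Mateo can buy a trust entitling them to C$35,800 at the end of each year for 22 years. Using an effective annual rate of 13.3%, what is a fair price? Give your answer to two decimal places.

PV = PMT · [1 − (1+i)^(−n)] / i = 35800 · 7.036749 = 251,915.6117

C$251,915.61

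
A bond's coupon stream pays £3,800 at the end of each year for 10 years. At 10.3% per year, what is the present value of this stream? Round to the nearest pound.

£23,051

Annuity factor a(10|0.103) = 6.066170; PV = 3800 × 6.066170 = 23,051.4460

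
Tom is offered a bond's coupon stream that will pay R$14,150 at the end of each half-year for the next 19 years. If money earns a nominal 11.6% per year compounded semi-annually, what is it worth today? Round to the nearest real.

Periodic rate i = 0.116/2 = 0.058; n = 19 × 2 = 38 periods.
Annuity factor a(38|0.058) = 15.217817; PV = 14150 × 15.217817 = 215,332.1071

R$215,332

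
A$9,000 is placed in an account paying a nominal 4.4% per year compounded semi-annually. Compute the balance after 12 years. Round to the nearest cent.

i = 0.044/2 = 0.022 per half-year; n = 12·2 = 24.
9,000 × (1+0.022)^24 = 9,000 × 1.685860 = 15,172.7397

A$15,172.74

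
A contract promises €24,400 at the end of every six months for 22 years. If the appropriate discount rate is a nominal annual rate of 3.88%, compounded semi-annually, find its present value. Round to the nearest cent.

€717,693.85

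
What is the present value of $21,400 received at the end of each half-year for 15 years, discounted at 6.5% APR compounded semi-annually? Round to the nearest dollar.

With 2 periods per year: i = 0.0325, n = 30.
PV = 21400 × [1 − (1+0.0325)^(−30)] / 0.0325 = 21400 × 18.981917 = 406,213.0326

$406,213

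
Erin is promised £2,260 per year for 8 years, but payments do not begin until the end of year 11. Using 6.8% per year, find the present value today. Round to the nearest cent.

Value one period before first payment (t=10): 2260 × [1 − (1+0.068)^(−8)] / 0.068 = 2260 × 6.017857 = 13,600.3574
PV₀ = 13,600.3574 / (1+0.068)^10 = 13,600.3574 / 1.930690 = 7,044.2992

£7,044.30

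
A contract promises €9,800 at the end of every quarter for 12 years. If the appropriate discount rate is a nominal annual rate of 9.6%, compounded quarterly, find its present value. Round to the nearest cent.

€277,530.57

i = 0.096/4 = 0.024 per quarter; n = 12·4 = 48.
Annuity factor a(48|0.024) = 28.319446; PV = 9800 × 28.319446 = 277,530.5711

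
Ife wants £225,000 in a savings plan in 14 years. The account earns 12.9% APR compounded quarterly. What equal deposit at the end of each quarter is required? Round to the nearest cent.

Periodic rate i = 0.129/4 = 0.03225; n = 14 × 4 = 56 periods.
PMT = 225000 / ( [(1+0.03225)^56 − 1] / 0.03225 ) = 225000 / 152.402753 = 1,476.3513

£1,476.35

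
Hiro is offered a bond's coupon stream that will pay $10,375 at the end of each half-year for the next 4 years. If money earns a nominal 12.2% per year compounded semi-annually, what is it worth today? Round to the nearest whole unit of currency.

$64,172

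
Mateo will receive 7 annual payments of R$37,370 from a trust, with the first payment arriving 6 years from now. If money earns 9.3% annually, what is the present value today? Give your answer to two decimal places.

R$119,367.44

PV at t=5 (ordinary 7-year annuity): 37370 × a(7|0.093) = 37370 × 4.982687 = 186,203.0050
PV₀ = 186,203.0050 / (1+0.093)^5 = 186,203.0050 / 1.559915 = 119,367.4389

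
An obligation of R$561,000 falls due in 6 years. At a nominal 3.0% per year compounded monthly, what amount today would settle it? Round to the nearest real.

R$468,692

Periodic rate i = 0.03/12 = 0.0025; n = 6 × 12 = 72 periods.
Discount factor = (1+0.0025)^(−72) = 0.835458; PV = 561,000 × 0.835458 = 468,691.8570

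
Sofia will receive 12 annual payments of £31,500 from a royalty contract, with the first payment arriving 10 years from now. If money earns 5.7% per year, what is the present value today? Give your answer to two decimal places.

£163,024.21

Value one period before first payment (t=9): 31500 × [1 − (1+0.057)^(−12)] / 0.057 = 31500 × 8.523470 = 268,489.3059
PV₀ = 268,489.3059 / (1+0.057)^9 = 268,489.3059 / 1.646929 = 163,024.2107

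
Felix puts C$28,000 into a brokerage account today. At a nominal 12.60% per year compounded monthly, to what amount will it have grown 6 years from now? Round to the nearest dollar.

C$59,398

i = 0.126/12 = 0.0105 per month; n = 6·12 = 72.
FV = 28,000 × (1 + 0.0105)^72 = 59,398.1497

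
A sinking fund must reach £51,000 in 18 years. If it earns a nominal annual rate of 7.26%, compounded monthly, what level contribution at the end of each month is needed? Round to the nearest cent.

£115.14

i = 0.0726/12 = 0.00605 per month; n = 18·12 = 216.
FV-annuity factor = 442.944824; PMT = 51000 / 442.944824 = 115.1385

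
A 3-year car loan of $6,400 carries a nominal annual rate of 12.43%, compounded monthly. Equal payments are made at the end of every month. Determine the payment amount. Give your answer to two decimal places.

$213.89

Periodic rate i = 0.1243/12 = 0.0103583; n = 3 × 12 = 36 periods.
Annuity-PV factor = 29.922148; PMT = 6400 / 29.922148 = 213.8884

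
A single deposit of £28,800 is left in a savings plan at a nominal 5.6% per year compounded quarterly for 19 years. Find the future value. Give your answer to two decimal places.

i = 0.056/4 = 0.014 per quarter; n = 19·4 = 76.
FV = PV·(1+i)^n = 28,800 × 2.876634 = 82,847.0536

£82,847.05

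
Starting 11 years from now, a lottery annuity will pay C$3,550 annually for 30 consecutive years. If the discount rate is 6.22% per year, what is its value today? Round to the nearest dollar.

C$26,109

PV at t=10 (ordinary 30-year annuity): 3550 × a(30|0.0622) = 3550 × 13.446777 = 47,736.0585
Discount back 10 years: 47,736.0585 × (1+0.0622)^(−10) = 47,736.0585 × 0.546937 = 26,108.6001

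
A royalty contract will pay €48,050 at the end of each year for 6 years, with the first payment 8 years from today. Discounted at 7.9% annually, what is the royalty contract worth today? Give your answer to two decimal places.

€130,850.24

PV at t=7 (ordinary 6-year annuity): 48050 × a(6|0.079) = 48050 × 4.636937 = 222,804.8435
Discount back 7 years: 222,804.8435 × (1+0.079)^(−7) = 222,804.8435 × 0.587286 = 130,850.2374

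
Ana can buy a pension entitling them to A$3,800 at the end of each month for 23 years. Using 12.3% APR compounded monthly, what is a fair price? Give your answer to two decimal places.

A$348,514.24

i = 0.123/12 = 0.01025 per month; n = 23·12 = 276.
PV = 3800 × [1 − (1+0.01025)^(−276)] / 0.01025 = 3800 × 91.714273 = 348,514.2366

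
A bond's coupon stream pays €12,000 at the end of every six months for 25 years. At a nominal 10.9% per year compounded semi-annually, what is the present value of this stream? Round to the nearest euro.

€204,679

i = 0.109/2 = 0.0545 per half-year; n = 25·2 = 50.
PV = PMT · [1 − (1+i)^(−n)] / i = 12000 · 17.056589 = 204,679.0657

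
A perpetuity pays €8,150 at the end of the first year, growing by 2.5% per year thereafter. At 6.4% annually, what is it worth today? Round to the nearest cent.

€208,974.36

PV = D₁/(r − g) = 8150/(0.064 − 0.025) = 208,974.3590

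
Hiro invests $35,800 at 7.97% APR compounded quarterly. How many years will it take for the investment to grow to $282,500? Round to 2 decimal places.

Periodic rate i = 0.0797/4 = 0.019925.
(1+i)^n = 282500/35800 = 7.89106, so n = ln 7.89106 / ln 1.01992 = 104.7048 quarters
= 104.7048/4 years

26.18 years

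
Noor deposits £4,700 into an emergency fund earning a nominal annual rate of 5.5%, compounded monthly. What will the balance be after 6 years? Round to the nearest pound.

£6,533

Periodic rate i = 0.055/12 = 0.00458333; n = 6 × 12 = 72 periods.
FV = 4,700 × (1 + 0.00458333)^72 = 6,532.6231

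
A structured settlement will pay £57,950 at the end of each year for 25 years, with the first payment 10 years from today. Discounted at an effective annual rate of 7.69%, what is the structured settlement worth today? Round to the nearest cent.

PV at t=9 (ordinary 25-year annuity): 57950 × a(25|0.0769) = 57950 × 10.963624 = 635,341.9928
PV₀ = 635,341.9928 / (1+0.0769)^9 = 635,341.9928 / 1.947953 = 326,158.8508

£326,158.85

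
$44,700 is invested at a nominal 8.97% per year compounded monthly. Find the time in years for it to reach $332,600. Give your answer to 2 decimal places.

22.46 years

Periodic rate i = 0.0897/12 = 0.007475.
(1+i)^n = 332600/44700 = 7.44072, so n = ln 7.44072 / ln 1.00747 = 269.4928 months
= 269.4928/12 years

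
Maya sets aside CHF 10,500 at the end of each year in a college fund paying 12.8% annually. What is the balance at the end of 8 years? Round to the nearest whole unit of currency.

Accumulation factor s(8|0.128) = 12.664335; FV = 10500 × 12.664335 = 132,975.5159

CHF 132,976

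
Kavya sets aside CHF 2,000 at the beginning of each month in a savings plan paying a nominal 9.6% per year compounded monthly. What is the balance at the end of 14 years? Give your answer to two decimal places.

CHF 709,103.01

i = 0.096/12 = 0.008 per month; n = 14·12 = 168.
FV = 2000 × [(1+0.008)^168 − 1] / 0.008 × (1+i) = 2000 × 354.551503 = 709,103.0051
(Beginning-of-period payments → annuity-due factor ×(1+i).)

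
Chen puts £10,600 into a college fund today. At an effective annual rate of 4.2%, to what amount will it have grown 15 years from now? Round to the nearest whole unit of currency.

£19,648

10,600 × (1+0.042)^15 = 10,600 × 1.853599 = 19,648.1493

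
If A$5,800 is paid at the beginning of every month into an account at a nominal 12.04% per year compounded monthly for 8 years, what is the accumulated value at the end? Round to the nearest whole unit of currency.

A$938,588

With 12 periods per year: i = 0.0100333, n = 96.
FV = 5800 × [(1+0.0100333)^96 − 1] / 0.0100333 × (1+i) = 5800 × 161.825578 = 938,588.3518
Payments are at the start of each period, so multiply by (1+i).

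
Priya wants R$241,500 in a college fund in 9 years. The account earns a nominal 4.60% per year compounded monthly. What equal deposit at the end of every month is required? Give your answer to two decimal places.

R$1,809.31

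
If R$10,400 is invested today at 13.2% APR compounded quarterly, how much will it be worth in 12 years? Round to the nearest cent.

R$49,413.86

With 4 periods per year: i = 0.033, n = 48.
FV = PV·(1+i)^n = 10,400 × 4.751333 = 49,413.8591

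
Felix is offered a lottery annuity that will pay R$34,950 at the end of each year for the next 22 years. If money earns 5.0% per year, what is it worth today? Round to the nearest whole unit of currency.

PV = 34950 × [1 − (1+0.05)^(−22)] / 0.05 = 34950 × 13.163003 = 460,046.9401

R$460,047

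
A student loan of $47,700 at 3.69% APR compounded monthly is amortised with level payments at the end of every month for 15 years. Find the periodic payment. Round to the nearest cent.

$345.47

With 12 periods per year: i = 0.003075, n = 180.
Annuity-PV factor = 138.073985; PMT = 47700 / 138.073985 = 345.4670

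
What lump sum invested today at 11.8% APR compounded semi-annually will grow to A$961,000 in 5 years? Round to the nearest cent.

i = 0.118/2 = 0.059 per half-year; n = 5·2 = 10.
Discount factor = (1+0.059)^(−10) = 0.563690; PV = 961,000 × 0.563690 = 541,706.1755

A$541,706.18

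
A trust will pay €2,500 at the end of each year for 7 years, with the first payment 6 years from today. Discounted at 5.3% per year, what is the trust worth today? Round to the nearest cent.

Value one period before first payment (t=5): 2500 × [1 − (1+0.053)^(−7)] / 0.053 = 2500 × 5.723986 = 14,309.9640
PV₀ = 14,309.9640 / (1+0.053)^5 = 14,309.9640 / 1.294619 = 11,053.4204

€11,053.42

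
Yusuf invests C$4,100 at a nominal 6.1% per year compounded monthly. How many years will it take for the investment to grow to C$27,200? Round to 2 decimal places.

Periodic rate i = 0.061/12 = 0.00508333.
n = ln(27200/4100) / ln(1+0.00508333) = ln(6.63415) / 0.005070 = 373.1873 months
= 373.1873/12 years

31.10 years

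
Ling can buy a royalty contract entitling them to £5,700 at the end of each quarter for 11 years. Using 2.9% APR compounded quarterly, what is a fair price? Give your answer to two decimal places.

i = 0.029/4 = 0.00725 per quarter; n = 11·4 = 44.
PV = 5700 × [1 − (1+0.00725)^(−44)] / 0.00725 = 5700 × 37.556892 = 214,074.2861

£214,074.29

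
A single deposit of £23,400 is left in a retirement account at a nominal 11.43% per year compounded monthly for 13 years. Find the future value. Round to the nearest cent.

Periodic rate i = 0.1143/12 = 0.009525; n = 13 × 12 = 156 periods.
23,400 × (1+0.009525)^156 = 23,400 × 4.387976 = 102,678.6329

£102,678.63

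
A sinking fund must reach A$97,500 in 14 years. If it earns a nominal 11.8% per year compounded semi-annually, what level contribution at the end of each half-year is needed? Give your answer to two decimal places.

With 2 periods per year: i = 0.059, n = 28.
PMT = 97500 / ( [(1+0.059)^28 − 1] / 0.059 ) = 97500 / 67.429944 = 1,445.9451

A$1,445.95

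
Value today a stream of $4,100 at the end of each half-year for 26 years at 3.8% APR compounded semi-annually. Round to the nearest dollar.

Periodic rate i = 0.038/2 = 0.019; n = 26 × 2 = 52 periods.
PV = PMT · [1 − (1+i)^(−n)] / i = 4100 · 32.853285 = 134,698.4678

$134,698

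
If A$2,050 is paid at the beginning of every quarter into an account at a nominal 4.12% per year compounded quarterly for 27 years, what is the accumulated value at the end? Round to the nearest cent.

With 4 periods per year: i = 0.0103, n = 108.
FV = PMT · [(1+i)^n − 1] / i × (1+i) = 2050 · 198.567333 = 407,063.0336
(annuity-due: payments at period start, so ×(1+i).)

A$407,063.03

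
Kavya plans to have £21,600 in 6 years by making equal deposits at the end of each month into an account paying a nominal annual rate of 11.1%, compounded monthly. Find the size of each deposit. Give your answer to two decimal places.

With 12 periods per year: i = 0.00925, n = 72.
FV-annuity factor = 101.674195; PMT = 21600 / 101.674195 = 212.4433

£212.44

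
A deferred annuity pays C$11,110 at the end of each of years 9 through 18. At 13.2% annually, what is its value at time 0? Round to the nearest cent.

C$22,180.88

PV at t=8 (ordinary 10-year annuity): 11110 × a(10|0.132) = 11110 × 5.383146 = 59,806.7466
Discount back 8 years: 59,806.7466 × (1+0.132)^(−8) = 59,806.7466 × 0.370876 = 22,180.8795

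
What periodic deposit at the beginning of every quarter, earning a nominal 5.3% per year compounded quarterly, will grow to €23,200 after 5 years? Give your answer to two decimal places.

€1,007.36

i = 0.053/4 = 0.01325 per quarter; n = 5·4 = 20.
PMT = 23200 / ( [(1+0.01325)^20 − 1] / 0.01325 × (1+i) ) = 23200 / 23.030570 = 1,007.3567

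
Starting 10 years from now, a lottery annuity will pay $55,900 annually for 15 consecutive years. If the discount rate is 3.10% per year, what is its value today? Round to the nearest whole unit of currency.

$503,358

Value one period before first payment (t=9): 55900 × [1 − (1+0.031)^(−15)] / 0.031 = 55900 × 11.852044 = 662,529.2387
PV₀ = 662,529.2387 / (1+0.031)^9 = 662,529.2387 / 1.316218 = 503,358.1001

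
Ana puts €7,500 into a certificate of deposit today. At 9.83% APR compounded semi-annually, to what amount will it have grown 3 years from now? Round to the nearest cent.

€10,002.00

i = 0.0983/2 = 0.04915 per half-year; n = 3·2 = 6.
FV = 7,500 × (1 + 0.04915)^6 = 10,001.9982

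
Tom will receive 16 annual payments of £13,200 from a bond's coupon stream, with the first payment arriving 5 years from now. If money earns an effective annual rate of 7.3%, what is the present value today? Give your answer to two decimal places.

Value one period before first payment (t=4): 13200 × [1 − (1+0.073)^(−16)] / 0.073 = 13200 × 9.261710 = 122,254.5751
PV₀ = 122,254.5751 / (1+0.073)^4 = 122,254.5751 / 1.325558 = 92,228.7309

£92,228.73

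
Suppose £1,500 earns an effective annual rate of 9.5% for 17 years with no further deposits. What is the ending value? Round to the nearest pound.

1,500 × (1+0.095)^17 = 1,500 × 4.677783 = 7,016.6738

£7,017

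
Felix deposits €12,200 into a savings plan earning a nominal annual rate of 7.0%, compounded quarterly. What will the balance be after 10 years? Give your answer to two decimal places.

€24,419.49

Periodic rate i = 0.07/4 = 0.0175; n = 10 × 4 = 40 periods.
FV = 12,200 × (1 + 0.0175)^40 = 24,419.4876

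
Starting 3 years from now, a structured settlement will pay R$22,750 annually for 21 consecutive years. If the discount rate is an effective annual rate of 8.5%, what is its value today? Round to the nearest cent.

R$186,364.15

Value one period before first payment (t=2): 22750 × [1 − (1+0.085)^(−21)] / 0.085 = 22750 × 9.643628 = 219,392.5418
Discount back 2 years: 219,392.5418 × (1+0.085)^(−2) = 219,392.5418 × 0.849455 = 186,364.1545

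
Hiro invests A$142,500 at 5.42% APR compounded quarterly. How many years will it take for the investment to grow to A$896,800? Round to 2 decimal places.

34.17 years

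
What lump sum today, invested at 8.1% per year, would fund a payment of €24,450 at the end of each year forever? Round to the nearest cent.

€301,851.85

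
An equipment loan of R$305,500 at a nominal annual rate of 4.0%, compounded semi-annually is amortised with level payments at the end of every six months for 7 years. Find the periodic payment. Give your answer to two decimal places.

R$25,234.90

With 2 periods per year: i = 0.02, n = 14.
PMT = 305500 / ( [1 − (1+0.02)^(−14)] / 0.02 ) = 305500 / 12.106249 = 25,234.9019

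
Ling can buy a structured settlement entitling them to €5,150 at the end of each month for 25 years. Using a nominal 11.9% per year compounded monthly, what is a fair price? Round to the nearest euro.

With 12 periods per year: i = 0.00991667, n = 300.
PV = 5150 × [1 − (1+0.00991667)^(−300)] / 0.00991667 = 5150 × 95.616706 = 492,426.0335

€492,426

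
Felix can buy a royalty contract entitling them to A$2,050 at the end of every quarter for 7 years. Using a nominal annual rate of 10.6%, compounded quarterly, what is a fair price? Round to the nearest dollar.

A$40,166

Periodic rate i = 0.106/4 = 0.0265; n = 7 × 4 = 28 periods.
PV = PMT · [1 − (1+i)^(−n)] / i = 2050 · 19.593086 = 40,165.8269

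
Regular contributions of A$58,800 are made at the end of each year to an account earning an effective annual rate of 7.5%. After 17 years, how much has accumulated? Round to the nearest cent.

A$1,896,772.47

FV = 58800 × [(1+0.075)^17 − 1] / 0.075 = 58800 × 32.258035 = 1,896,772.4704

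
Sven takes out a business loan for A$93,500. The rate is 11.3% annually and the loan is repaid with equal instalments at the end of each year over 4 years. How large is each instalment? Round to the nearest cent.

A$30,330.77

Annuity-PV factor = 3.082678; PMT = 93500 / 3.082678 = 30,330.7735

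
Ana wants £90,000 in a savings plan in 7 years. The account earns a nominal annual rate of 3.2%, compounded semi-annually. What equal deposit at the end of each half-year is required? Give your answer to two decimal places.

i = 0.032/2 = 0.016 per half-year; n = 7·2 = 14.
FV-annuity factor = 15.553419; PMT = 90000 / 15.553419 = 5,786.5092

£5,786.51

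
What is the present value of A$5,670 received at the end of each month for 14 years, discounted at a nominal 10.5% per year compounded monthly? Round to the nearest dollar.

A$498,053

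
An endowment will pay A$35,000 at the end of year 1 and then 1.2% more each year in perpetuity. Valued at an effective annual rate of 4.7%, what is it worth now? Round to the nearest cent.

A$1,000,000.00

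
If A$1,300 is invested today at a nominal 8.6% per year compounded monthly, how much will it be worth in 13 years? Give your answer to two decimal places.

A$3,960.53

i = 0.086/12 = 0.00716667 per month; n = 13·12 = 156.
1,300 × (1+0.00716667)^156 = 1,300 × 3.046559 = 3,960.5272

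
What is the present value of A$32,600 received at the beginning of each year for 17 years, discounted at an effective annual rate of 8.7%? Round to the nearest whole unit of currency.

A$308,679

Annuity factor a(17|0.087) × (1+i) = 9.468677; PV = 32600 × 9.468677 = 308,678.8716
(annuity-due: payments at period start, so ×(1+i).)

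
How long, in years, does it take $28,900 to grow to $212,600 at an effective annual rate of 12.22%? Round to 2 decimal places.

17.31 years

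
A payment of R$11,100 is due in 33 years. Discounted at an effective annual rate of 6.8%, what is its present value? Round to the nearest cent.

R$1,266.11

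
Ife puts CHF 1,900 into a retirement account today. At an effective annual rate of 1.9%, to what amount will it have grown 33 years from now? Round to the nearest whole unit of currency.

CHF 3,536

1,900 × (1+0.019)^33 = 1,900 × 1.861007 = 3,535.9138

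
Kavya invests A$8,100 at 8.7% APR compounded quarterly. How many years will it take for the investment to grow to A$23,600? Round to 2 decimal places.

Periodic rate i = 0.087/4 = 0.02175.
(1+i)^n = 23600/8100 = 2.91358, so n = ln 2.91358 / ln 1.02175 = 49.6998 quarters
= 49.6998/4 years

12.42 years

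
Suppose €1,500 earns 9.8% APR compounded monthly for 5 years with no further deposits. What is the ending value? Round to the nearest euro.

€2,444

Periodic rate i = 0.098/12 = 0.00816667; n = 5 × 12 = 60 periods.
FV = PV·(1+i)^n = 1,500 × 1.629071 = 2,443.6067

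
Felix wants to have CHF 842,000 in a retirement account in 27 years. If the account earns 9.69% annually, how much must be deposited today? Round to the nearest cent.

CHF 69,310.99

Discount factor = (1+0.0969)^(−27) = 0.082317; PV = 842,000 × 0.082317 = 69,310.9907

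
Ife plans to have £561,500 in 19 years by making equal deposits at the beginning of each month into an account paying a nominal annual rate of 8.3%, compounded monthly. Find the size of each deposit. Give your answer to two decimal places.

£1,011.23

Periodic rate i = 0.083/12 = 0.00691667; n = 19 × 12 = 228 periods.
FV-annuity factor × (1+i) = 555.265743; PMT = 561500 / 555.265743 = 1,011.2275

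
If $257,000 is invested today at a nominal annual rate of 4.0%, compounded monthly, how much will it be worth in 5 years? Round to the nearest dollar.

Periodic rate i = 0.04/12 = 0.00333333; n = 5 × 12 = 60 periods.
257,000 × (1+0.00333333)^60 = 257,000 × 1.220997 = 313,796.1246

$313,796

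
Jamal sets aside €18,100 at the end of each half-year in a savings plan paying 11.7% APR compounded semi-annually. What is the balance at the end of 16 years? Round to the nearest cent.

€1,598,826.47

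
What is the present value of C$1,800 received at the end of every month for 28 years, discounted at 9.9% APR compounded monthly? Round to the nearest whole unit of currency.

C$204,381

i = 0.099/12 = 0.00825 per month; n = 28·12 = 336.
PV = 1800 × [1 − (1+0.00825)^(−336)] / 0.00825 = 1800 × 113.545208 = 204,381.3745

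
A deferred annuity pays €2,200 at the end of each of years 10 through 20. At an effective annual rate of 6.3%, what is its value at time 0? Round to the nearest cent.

€9,860.32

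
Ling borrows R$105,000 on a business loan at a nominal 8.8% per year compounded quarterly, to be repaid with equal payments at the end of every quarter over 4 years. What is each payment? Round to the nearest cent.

With 4 periods per year: i = 0.022, n = 16.
Annuity-PV factor = 13.365043; PMT = 105000 / 13.365043 = 7,856.3160

R$7,856.32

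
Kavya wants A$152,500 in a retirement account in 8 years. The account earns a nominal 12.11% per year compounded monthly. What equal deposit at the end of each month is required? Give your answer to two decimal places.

A$948.81

Periodic rate i = 0.1211/12 = 0.0100917; n = 8 × 12 = 96 periods.
PMT = 152500 / ( [(1+0.0100917)^96 − 1] / 0.0100917 ) = 152500 / 160.728453 = 948.8053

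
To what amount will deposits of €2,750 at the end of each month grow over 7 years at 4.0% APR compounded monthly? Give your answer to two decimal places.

€266,073.94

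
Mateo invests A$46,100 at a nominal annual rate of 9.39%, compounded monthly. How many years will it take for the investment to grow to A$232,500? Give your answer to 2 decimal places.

Periodic rate i = 0.0939/12 = 0.007825.
(1+i)^n = 232500/46100 = 5.04338, so n = ln 5.04338 / ln 1.00782 = 207.5910 months
= 207.5910/12 years

17.30 years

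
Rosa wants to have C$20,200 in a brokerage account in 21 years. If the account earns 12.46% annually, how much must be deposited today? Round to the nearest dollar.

C$1,716

Discount factor = (1+0.1246)^(−21) = 0.084926; PV = 20,200 × 0.084926 = 1,715.5039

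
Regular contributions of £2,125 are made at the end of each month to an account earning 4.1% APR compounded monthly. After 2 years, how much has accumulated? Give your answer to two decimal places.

£53,055.00

i = 0.041/12 = 0.00341667 per month; n = 2·12 = 24.
FV = PMT · [(1+i)^n − 1] / i = 2125 · 24.967057 = 53,054.9963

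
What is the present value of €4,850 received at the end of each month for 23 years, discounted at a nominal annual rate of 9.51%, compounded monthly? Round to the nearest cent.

€542,715.90

Periodic rate i = 0.0951/12 = 0.007925; n = 23 × 12 = 276 periods.
PV = 4850 × [1 − (1+0.007925)^(−276)] / 0.007925 = 4850 × 111.900185 = 542,715.8988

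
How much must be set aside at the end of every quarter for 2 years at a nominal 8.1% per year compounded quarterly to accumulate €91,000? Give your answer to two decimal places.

€10,593.03

With 4 periods per year: i = 0.02025, n = 8.
PMT = 91000 / ( [(1+0.02025)^8 − 1] / 0.02025 ) = 91000 / 8.590554 = 10,593.0301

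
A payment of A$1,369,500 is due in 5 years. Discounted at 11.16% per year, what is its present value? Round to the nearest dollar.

A$806,899

PV = FV·(1+i)^(−n) = 1,369,500 × 0.589193 = 806,899.3137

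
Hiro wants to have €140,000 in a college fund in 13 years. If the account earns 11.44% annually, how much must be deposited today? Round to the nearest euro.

€34,245

Discount factor = (1+0.1144)^(−13) = 0.244605; PV = 140,000 × 0.244605 = 34,244.7257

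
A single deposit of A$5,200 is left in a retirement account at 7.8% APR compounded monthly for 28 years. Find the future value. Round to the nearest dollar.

A$45,860

With 12 periods per year: i = 0.0065, n = 336.
FV = PV·(1+i)^n = 5,200 × 8.819213 = 45,859.9063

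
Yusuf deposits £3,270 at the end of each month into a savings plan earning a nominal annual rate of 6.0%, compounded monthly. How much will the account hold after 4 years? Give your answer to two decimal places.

With 12 periods per year: i = 0.005, n = 48.
FV = PMT · [(1+i)^n − 1] / i = 3270 · 54.097832 = 176,899.9114

£176,899.91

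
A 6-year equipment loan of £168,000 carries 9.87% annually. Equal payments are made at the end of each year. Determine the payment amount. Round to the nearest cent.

£38,427.20

Annuity-PV factor = 4.371903; PMT = 168000 / 4.371903 = 38,427.2019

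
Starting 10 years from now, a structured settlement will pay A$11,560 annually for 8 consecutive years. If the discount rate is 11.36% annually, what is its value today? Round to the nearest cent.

PV at t=9 (ordinary 8-year annuity): 11560 × a(8|0.1136) = 11560 × 5.080718 = 58,733.1019
PV₀ = 58,733.1019 / (1+0.1136)^9 = 58,733.1019 / 2.633680 = 22,300.7741

A$22,300.77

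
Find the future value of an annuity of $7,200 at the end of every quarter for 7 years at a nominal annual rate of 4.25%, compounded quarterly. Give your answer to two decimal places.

Periodic rate i = 0.0425/4 = 0.010625; n = 7 × 4 = 28 periods.
FV = PMT · [(1+i)^n − 1] / i = 7200 · 32.411944 = 233,365.9965

$233,366.00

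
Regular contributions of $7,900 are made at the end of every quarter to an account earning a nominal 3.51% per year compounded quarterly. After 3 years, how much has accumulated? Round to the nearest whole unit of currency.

$99,512

With 4 periods per year: i = 0.008775, n = 12.
Accumulation factor s(12|0.008775) = 12.596429; FV = 7900 × 12.596429 = 99,511.7918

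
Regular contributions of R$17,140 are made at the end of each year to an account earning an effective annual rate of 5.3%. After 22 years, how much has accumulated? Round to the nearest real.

FV = PMT · [(1+i)^n − 1] / i = 17140 · 39.901075 = 683,904.4233

R$683,904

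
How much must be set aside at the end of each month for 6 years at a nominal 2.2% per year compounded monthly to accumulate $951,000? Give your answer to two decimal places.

i = 0.022/12 = 0.00183333 per month; n = 6·12 = 72.
FV-annuity factor = 76.892957; PMT = 951000 / 76.892957 = 12,367.8427

$12,367.84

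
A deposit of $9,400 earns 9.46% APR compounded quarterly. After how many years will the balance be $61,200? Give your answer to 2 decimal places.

20.04 years

Periodic rate i = 0.0946/4 = 0.02365.
n = ln(61200/9400) / ln(1+0.02365) = ln(6.51064) / 0.023375 = 80.1482 quarters
= 80.1482/4 years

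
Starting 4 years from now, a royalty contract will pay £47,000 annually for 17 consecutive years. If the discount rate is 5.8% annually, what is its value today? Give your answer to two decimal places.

£421,851.36

PV at t=3 (ordinary 17-year annuity): 47000 × a(17|0.058) = 47000 × 10.629641 = 499,593.1274
Discount back 3 years: 499,593.1274 × (1+0.058)^(−3) = 499,593.1274 × 0.844390 = 421,851.3588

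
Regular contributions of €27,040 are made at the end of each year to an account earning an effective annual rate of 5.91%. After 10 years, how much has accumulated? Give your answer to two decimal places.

Accumulation factor s(10|0.0591) = 13.125217; FV = 27040 × 13.125217 = 354,905.8794

€354,905.88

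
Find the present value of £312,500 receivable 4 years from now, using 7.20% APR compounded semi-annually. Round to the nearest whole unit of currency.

£235,490

i = 0.072/2 = 0.036 per half-year; n = 4·2 = 8.
PV = FV·(1+i)^(−n) = 312,500 × 0.753567 = 235,489.7336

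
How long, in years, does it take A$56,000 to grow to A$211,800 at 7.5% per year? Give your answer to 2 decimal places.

18.39 years

n = ln(211800/56000) / ln(1+0.075) = ln(3.78214) / 0.072321 = 18.3943 years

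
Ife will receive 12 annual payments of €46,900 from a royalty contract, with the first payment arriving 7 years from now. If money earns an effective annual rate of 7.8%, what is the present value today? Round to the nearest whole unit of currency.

Value one period before first payment (t=6): 46900 × [1 − (1+0.078)^(−12)] / 0.078 = 46900 × 7.614799 = 357,134.0857
Discount back 6 years: 357,134.0857 × (1+0.078)^(−6) = 357,134.0857 × 0.637217 = 227,571.9533

€227,572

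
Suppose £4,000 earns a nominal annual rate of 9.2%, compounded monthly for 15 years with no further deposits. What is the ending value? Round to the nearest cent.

£15,816.14

With 12 periods per year: i = 0.00766667, n = 180.
4,000 × (1+0.00766667)^180 = 4,000 × 3.954036 = 15,816.1449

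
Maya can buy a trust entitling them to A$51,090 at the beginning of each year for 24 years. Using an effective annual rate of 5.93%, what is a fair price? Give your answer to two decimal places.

A$683,636.50

PV = 51090 × [1 − (1+0.0593)^(−24)] / 0.0593 × (1+i) = 51090 × 13.381024 = 683,636.4955
Payments are at the start of each period, so multiply by (1+i).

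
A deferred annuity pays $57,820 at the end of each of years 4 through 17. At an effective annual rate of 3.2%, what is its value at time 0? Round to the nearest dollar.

$586,225

PV at t=3 (ordinary 14-year annuity): 57820 × a(14|0.032) = 57820 × 11.143603 = 644,323.1089
Discount back 3 years: 644,323.1089 × (1+0.032)^(−3) = 644,323.1089 × 0.909831 = 586,225.3788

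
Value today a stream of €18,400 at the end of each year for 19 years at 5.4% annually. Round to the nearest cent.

€215,296.00

PV = 18400 × [1 − (1+0.054)^(−19)] / 0.054 = 18400 × 11.700870 = 215,296.0005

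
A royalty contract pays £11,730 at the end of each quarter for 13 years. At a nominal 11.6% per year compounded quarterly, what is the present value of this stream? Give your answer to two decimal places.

With 4 periods per year: i = 0.029, n = 52.
PV = PMT · [1 − (1+i)^(−n)] / i = 11730 · 26.684412 = 313,008.1570

£313,008.16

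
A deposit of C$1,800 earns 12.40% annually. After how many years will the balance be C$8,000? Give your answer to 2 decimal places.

12.76 years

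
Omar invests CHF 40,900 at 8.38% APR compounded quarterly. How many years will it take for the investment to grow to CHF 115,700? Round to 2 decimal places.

Periodic rate i = 0.0838/4 = 0.02095.
n = ln(115700/40900) / ln(1+0.02095) = ln(2.82885) / 0.020734 = 50.1540 quarters
= 50.1540/4 years

12.54 years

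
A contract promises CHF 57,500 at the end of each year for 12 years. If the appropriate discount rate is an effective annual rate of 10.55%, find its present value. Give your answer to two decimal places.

CHF 381,451.15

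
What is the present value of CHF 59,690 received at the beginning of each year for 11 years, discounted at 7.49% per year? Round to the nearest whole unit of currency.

PV = PMT · [1 − (1+i)^(−n)] / i × (1+i) = 59690 · 7.867216 = 469,594.1383
(annuity-due: payments at period start, so ×(1+i).)

CHF 469,594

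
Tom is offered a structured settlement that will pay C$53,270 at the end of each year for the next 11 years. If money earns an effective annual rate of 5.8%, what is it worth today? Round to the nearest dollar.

C$424,465

PV = 53270 × [1 − (1+0.058)^(−11)] / 0.058 = 53270 × 7.968179 = 424,464.8718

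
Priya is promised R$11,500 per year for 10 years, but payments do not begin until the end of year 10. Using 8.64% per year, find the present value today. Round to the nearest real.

R$35,570

Value one period before first payment (t=9): 11500 × [1 − (1+0.0864)^(−10)] / 0.0864 = 11500 × 6.520616 = 74,987.0812
Discount back 9 years: 74,987.0812 × (1+0.0864)^(−9) = 74,987.0812 × 0.474343 = 35,569.5718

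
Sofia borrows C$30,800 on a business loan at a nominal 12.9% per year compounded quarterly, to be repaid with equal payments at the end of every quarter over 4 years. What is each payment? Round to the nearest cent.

i = 0.129/4 = 0.03225 per quarter; n = 4·4 = 16.
Annuity-PV factor = 12.347736; PMT = 30800 / 12.347736 = 2,494.3844

C$2,494.38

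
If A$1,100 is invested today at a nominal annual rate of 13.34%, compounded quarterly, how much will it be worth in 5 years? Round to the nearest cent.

i = 0.1334/4 = 0.03335 per quarter; n = 5·4 = 20.
1,100 × (1+0.03335)^20 = 1,100 × 1.927298 = 2,120.0278

A$2,120.03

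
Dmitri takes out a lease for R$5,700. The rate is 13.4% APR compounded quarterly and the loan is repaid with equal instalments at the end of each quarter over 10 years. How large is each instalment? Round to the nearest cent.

With 4 periods per year: i = 0.0335, n = 40.
Annuity-PV factor = 21.860945; PMT = 5700 / 21.860945 = 260.7390

R$260.74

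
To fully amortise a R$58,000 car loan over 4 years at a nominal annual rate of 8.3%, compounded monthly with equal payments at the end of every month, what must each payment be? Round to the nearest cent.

R$1,424.13

i = 0.083/12 = 0.00691667 per month; n = 4·12 = 48.
Annuity-PV factor = 40.726582; PMT = 58000 / 40.726582 = 1,424.1313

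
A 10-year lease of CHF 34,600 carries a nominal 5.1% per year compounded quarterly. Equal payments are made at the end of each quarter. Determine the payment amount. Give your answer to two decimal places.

CHF 1,109.63

With 4 periods per year: i = 0.01275, n = 40.
Annuity-PV factor = 31.181598; PMT = 34600 / 31.181598 = 1,109.6288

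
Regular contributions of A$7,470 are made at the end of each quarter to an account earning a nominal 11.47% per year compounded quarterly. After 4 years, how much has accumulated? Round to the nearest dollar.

A$149,008

i = 0.1147/4 = 0.028675 per quarter; n = 4·4 = 16.
FV = PMT · [(1+i)^n − 1] / i = 7470 · 19.947490 = 149,007.7539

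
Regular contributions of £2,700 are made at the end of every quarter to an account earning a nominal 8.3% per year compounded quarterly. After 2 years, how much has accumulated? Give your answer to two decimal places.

£23,235.52

With 4 periods per year: i = 0.02075, n = 8.
FV = PMT · [(1+i)^n − 1] / i = 2700 · 8.605747 = 23,235.5179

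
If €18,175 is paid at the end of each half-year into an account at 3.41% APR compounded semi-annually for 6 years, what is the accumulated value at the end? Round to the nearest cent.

Periodic rate i = 0.0341/2 = 0.01705; n = 6 × 2 = 12 periods.
FV = 18175 × [(1+0.01705)^12 − 1] / 0.01705 = 18175 × 13.191776 = 239,760.5340

€239,760.53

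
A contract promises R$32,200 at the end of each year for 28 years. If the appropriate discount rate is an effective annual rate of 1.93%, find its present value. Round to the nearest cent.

R$691,512.28

PV = PMT · [1 − (1+i)^(−n)] / i = 32200 · 21.475537 = 691,512.2832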